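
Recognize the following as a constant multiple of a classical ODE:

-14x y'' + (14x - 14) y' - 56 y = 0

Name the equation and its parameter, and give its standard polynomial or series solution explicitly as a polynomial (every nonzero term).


All three coefficients share the factor -14; dividing through by -14 gives  x y'' + (1 - x) y' + 4 y = 0.
This matches the Laguerre equation x y'' + (1 - x) y' + n y = 0 with n = 4; the polynomial solution is L_4(x).
With y = sum_k a_k x^k, matching x^k gives (k+1)k a_{k+1} + (k+1) a_{k+1} - k a_k + n a_k = 0, i.e. (k+1)^2 a_{k+1} = (k - n) a_k = (k - 4) a_k. The right side vanishes at k = 4, so the series terminates at degree 4.
Standard normalization L_n(0) = 1 gives a_0 = 1. Work upward with a_{k+1} = (k - 4) a_k / (k+1)^2:
  a_1 = (0 - 4)(1) / 1^2 = -4/1 = -4
  a_2 = (1 - 4)(-4) / 2^2 = 12/4 = 3
  a_3 = (2 - 4)(3) / 3^2 = -6/9 = -2/3
  a_4 = (3 - 4)(-2/3) / 4^2 = (2/3)/16 = 1/24
Hence L_4(x) = x^4/24 - 2 x^3/3 + 3 x^2 - 4 x + 1.

L_4(x); series = x^4/24 - 2 x^3/3 + 3 x^2 - 4 x + 1


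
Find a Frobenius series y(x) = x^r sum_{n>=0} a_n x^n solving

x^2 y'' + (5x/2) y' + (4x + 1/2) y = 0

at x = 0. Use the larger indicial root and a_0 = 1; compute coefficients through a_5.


Write in Frobenius form y'' + (p(x)/x) y' + (q(x)/x^2) y = 0:
  p(x) = 5/2,  q(x) = 4x + 1/2.
Indicial equation: r(r-1) + (5/2) r + (1/2) = 0 -> roots r_1 = -1/2, r_2 = -1.
Take r = r_1 = -1/2. Let y(x) = x^r sum_{n>=0} a_n x^n with a_0 = 1.
Substitute y = x^r sum a_n x^n and match x^{r+n}. The recurrence is
  D(n) a_n + 4 a_{n-1} = 0,  where D(n) = (r+n)(r+n-1) + (5/2)(r+n) + (1/2).
  a_n = -4 / D(n) * a_{n-1}.
Since the indicial polynomial factors as (r - r_1)(r - r_2), D(n) = (r_1 + n - r_1)(r_1 + n - r_2) = n(n + 1/2).
Evaluating step by step (a_0 = 1):
  n = 1: D(1) = 1(1 + 1/2) = 3/2; numerator = -4(1) = -4; a_1 = (-4)/(3/2) = -8/3
  n = 2: D(2) = 2(2 + 1/2) = 5; numerator = -4(-8/3) = 32/3; a_2 = (32/3)/(5) = 32/15
  n = 3: D(3) = 3(3 + 1/2) = 21/2; numerator = -4(32/15) = -128/15; a_3 = (-128/15)/(21/2) = -256/315
  n = 4: D(4) = 4(4 + 1/2) = 18; numerator = -4(-256/315) = 1024/315; a_4 = (1024/315)/(18) = 512/2835
  n = 5: D(5) = 5(5 + 1/2) = 55/2; numerator = -4(512/2835) = -2048/2835; a_5 = (-2048/2835)/(55/2) = -4096/155925

r = -1/2; a_0 = 1; a_1 = -8/3; a_2 = 32/15; a_3 = -256/315; a_4 = 512/2835; a_5 = -4096/155925


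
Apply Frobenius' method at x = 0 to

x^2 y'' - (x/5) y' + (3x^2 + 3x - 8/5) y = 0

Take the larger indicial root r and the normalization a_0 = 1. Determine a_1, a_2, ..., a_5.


Write in Frobenius form y'' + (p(x)/x) y' + (q(x)/x^2) y = 0:
  p(x) = -1/5,  q(x) = 3x^2 + 3x - 8/5.
Indicial equation: r(r-1) + (-1/5) r + (-8/5) = 0 -> roots r_1 = 2, r_2 = -4/5.
Take r = r_1 = 2. Let y(x) = x^r sum_{n>=0} a_n x^n with a_0 = 1.
Substitute y = x^r sum a_n x^n and match x^{r+n}. The recurrence is
  D(n) a_n + 3 a_{n-1} + 3 a_{n-2} = 0,  where D(n) = (r+n)(r+n-1) + (-1/5)(r+n) + (-8/5).
  a_n = [-3 a_{n-1} - 3 a_{n-2}] / D(n).
Since the indicial polynomial factors as (r - r_1)(r - r_2), D(n) = (r_1 + n - r_1)(r_1 + n - r_2) = n(n + 14/5).
Evaluating step by step (a_0 = 1):
  n = 1: D(1) = 1(1 + 14/5) = 19/5; numerator = -3(1) = -3; a_1 = (-3)/(19/5) = -15/19
  n = 2: D(2) = 2(2 + 14/5) = 48/5; numerator = -3(-15/19) - 3(1) = -12/19; a_2 = (-12/19)/(48/5) = -5/76
  n = 3: D(3) = 3(3 + 14/5) = 87/5; numerator = -3(-5/76) - 3(-15/19) = 195/76; a_3 = (195/76)/(87/5) = 325/2204
  n = 4: D(4) = 4(4 + 14/5) = 136/5; numerator = -3(325/2204) - 3(-5/76) = -135/551; a_4 = (-135/551)/(136/5) = -675/74936
  n = 5: D(5) = 5(5 + 14/5) = 39; numerator = -3(-675/74936) - 3(325/2204) = -31125/74936; a_5 = (-31125/74936)/(39) = -10375/974168

r = 2; a_0 = 1; a_1 = -15/19; a_2 = -5/76; a_3 = 325/2204; a_4 = -675/74936; a_5 = -10375/974168


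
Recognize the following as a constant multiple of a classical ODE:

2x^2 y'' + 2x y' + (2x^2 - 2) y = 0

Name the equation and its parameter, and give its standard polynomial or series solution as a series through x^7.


All three coefficients share the factor 2; dividing through by 2 gives  x^2 y'' + x y' + (x^2 - 1) y = 0.
This matches the Bessel equation x^2 y'' + x y' + (x^2 - nu^2) y = 0 with nu^2 = 1, so nu = 1; the solution bounded at x = 0 is J_1(x).
Frobenius at x = 0: indicial roots ±nu; for r = nu the recurrence k(k + 2nu) c_k = -c_{k-2} gives the standard series J_nu(x) = sum_{k>=0} (-1)^k / (k! (k+nu)!) (x/2)^(2k+nu). Evaluate the first 4 terms:
  k = 0: (-1)^0 / (0! * 1! * 2^1) x^1 = 1/(1*1*2) x^1 = (1/2) x^1
  k = 1: (-1)^1 / (1! * 2! * 2^3) x^3 = -1/(1*2*8) x^3 = (-1/16) x^3
  k = 2: (-1)^2 / (2! * 3! * 2^5) x^5 = 1/(2*6*32) x^5 = (1/384) x^5
  k = 3: (-1)^3 / (3! * 4! * 2^7) x^7 = -1/(6*24*128) x^7 = (-1/18432) x^7
Hence J_1(x) = -x^7/18432 + x^5/384 - x^3/16 + x/2 + ....

J_1(x); series = -x^7/18432 + x^5/384 - x^3/16 + x/2


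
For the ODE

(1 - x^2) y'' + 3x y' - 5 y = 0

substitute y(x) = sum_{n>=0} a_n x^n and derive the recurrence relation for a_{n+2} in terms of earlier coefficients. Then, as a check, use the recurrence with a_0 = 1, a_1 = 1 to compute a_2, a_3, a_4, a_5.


Substitute y = sum_n a_n x^n.
(1 - 1 x^2) y'' contributes (n+2)(n+1) a_{n+2} - n(n-1) a_n at x^n.
3 x y'(x) contributes 3 n a_n at x^n.
-5 y(x) contributes -5 a_n at x^n.
Matching x^n: (n+2)(n+1) a_{n+2} + (-n(n-1) + 3 n - 5) a_n = 0.
Thus a_{n+2} = (n(n-1) - 3 n + 5) / ((n+1)(n+2)) * a_n.

Check with a_0 = 1, a_1 = 1 (apply the recurrence for n = 0, 1, 2, 3): a_0 = 1, a_1 = 1, a_2 = 5/2, a_3 = 1/3, a_4 = 5/24, a_5 = 1/30.

a_(n+2) = (n(n-1) - 3 n + 5) / ((n+1)(n+2)) * a_n; check: a_0 = 1, a_1 = 1, a_2 = 5/2, a_3 = 1/3, a_4 = 5/24, a_5 = 1/30


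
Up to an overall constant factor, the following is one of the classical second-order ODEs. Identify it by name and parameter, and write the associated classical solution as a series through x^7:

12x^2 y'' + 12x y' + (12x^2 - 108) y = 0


All three coefficients share the factor 12; dividing through by 12 gives  x^2 y'' + x y' + (x^2 - 9) y = 0.
This matches the Bessel equation x^2 y'' + x y' + (x^2 - nu^2) y = 0 with nu^2 = 9, so nu = 3; the solution bounded at x = 0 is J_3(x).
Frobenius at x = 0: indicial roots ±nu; for r = nu the recurrence k(k + 2nu) c_k = -c_{k-2} gives the standard series J_nu(x) = sum_{k>=0} (-1)^k / (k! (k+nu)!) (x/2)^(2k+nu). Evaluate the first 3 terms:
  k = 0: (-1)^0 / (0! * 3! * 2^3) x^3 = 1/(1*6*8) x^3 = (1/48) x^3
  k = 1: (-1)^1 / (1! * 4! * 2^5) x^5 = -1/(1*24*32) x^5 = (-1/768) x^5
  k = 2: (-1)^2 / (2! * 5! * 2^7) x^7 = 1/(2*120*128) x^7 = (1/30720) x^7
Hence J_3(x) = x^7/30720 - x^5/768 + x^3/48 + ....

J_3(x); series = x^7/30720 - x^5/768 + x^3/48


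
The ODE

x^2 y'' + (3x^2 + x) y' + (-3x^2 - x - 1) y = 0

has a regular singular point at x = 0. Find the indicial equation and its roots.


Divide by x^2 to reach normal form y'' + P_1(x) y' + P_2(x) y = 0 with P_1(x) = 3 + 1/x and P_2(x) = -3 - 1/x - 1/x^2.
x = 0 is a singular point because the y'-coefficient 3 + 1/x has a pole at x = 0 and the y-coefficient -3 - 1/x - 1/x^2 has a pole at x = 0.
It is a regular singular point because x P_1(x) = p(x) = 3x + 1 and x^2 P_2(x) = q(x) = -3x^2 - x - 1 are polynomials, hence analytic at x = 0.
p(0) = 1,  q(0) = -1.
Indicial equation: r(r-1) + p(0) r + q(0) = 0, i.e. r^2 + (p(0) - 1) r + q(0) = 0, i.e. r^2 - 1 = 0.
Discriminant: (0)^2 - 4(-1) = 4, so r = (0 ± 2)/2.
Solving: r_1 = 1, r_2 = -1.

indicial: r^2 - 1 = 0; roots r_1 = 1, r_2 = -1


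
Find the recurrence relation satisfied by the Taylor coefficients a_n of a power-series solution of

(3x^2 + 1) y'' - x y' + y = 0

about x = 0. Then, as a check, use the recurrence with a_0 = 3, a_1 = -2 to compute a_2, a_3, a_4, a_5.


Substitute y = sum_n a_n x^n.
(1 + 3 x^2) y'' contributes (n+2)(n+1) a_{n+2} + 3 n(n-1) a_n at x^n.
-x y'(x) contributes -n a_n at x^n.
y(x) contributes 1 a_n at x^n.
Matching x^n: (n+2)(n+1) a_{n+2} + (3 n(n-1) - n + 1) a_n = 0.
Thus a_{n+2} = (-3 n(n-1) + n - 1) / ((n+1)(n+2)) * a_n.

Check with a_0 = 3, a_1 = -2 (apply the recurrence for n = 0, 1, 2, 3): a_0 = 3, a_1 = -2, a_2 = -3/2, a_3 = 0, a_4 = 5/8, a_5 = 0.

a_(n+2) = (-3 n(n-1) + n - 1) / ((n+1)(n+2)) * a_n; check: a_0 = 3, a_1 = -2, a_2 = -3/2, a_3 = 0, a_4 = 5/8, a_5 = 0


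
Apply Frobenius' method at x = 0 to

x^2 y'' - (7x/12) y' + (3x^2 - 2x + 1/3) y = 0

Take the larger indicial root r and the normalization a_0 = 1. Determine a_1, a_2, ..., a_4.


Write in Frobenius form y'' + (p(x)/x) y' + (q(x)/x^2) y = 0:
  p(x) = -7/12,  q(x) = 3x^2 - 2x + 1/3.
Indicial equation: r(r-1) + (-7/12) r + (1/3) = 0 -> roots r_1 = 4/3, r_2 = 1/4.
Take r = r_1 = 4/3. Let y(x) = x^r sum_{n>=0} a_n x^n with a_0 = 1.
Substitute y = x^r sum a_n x^n and match x^{r+n}. The recurrence is
  D(n) a_n - 2 a_{n-1} + 3 a_{n-2} = 0,  where D(n) = (r+n)(r+n-1) + (-7/12)(r+n) + (1/3).
  a_n = [2 a_{n-1} - 3 a_{n-2}] / D(n).
Since the indicial polynomial factors as (r - r_1)(r - r_2), D(n) = (r_1 + n - r_1)(r_1 + n - r_2) = n(n + 13/12).
Evaluating step by step (a_0 = 1):
  n = 1: D(1) = 1(1 + 13/12) = 25/12; numerator = 2(1) = 2; a_1 = (2)/(25/12) = 24/25
  n = 2: D(2) = 2(2 + 13/12) = 37/6; numerator = 2(24/25) - 3(1) = -27/25; a_2 = (-27/25)/(37/6) = -162/925
  n = 3: D(3) = 3(3 + 13/12) = 49/4; numerator = 2(-162/925) - 3(24/25) = -2988/925; a_3 = (-2988/925)/(49/4) = -11952/45325
  n = 4: D(4) = 4(4 + 13/12) = 61/3; numerator = 2(-11952/45325) - 3(-162/925) = -18/9065; a_4 = (-18/9065)/(61/3) = -54/552965

r = 4/3; a_0 = 1; a_1 = 24/25; a_2 = -162/925; a_3 = -11952/45325; a_4 = -54/552965


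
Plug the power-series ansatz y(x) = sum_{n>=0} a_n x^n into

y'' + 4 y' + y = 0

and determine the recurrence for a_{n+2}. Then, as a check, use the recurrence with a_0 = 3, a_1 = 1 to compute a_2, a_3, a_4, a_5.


Substitute y = sum_n a_n x^n.
y''(x) has coefficient (n+2)(n+1) a_{n+2} at x^n;
4 y'(x) has coefficient 4 (n+1) a_{n+1} at x^n;
y(x) has coefficient 1 a_n at x^n.
Matching x^n: (n+2)(n+1) a_{n+2} + 4 (n+1) a_{n+1} + 1 a_n = 0.
Thus a_{n+2} = [-4 (n+1) a_{n+1} - 1 a_n] / ((n+1)(n+2)).

Check with a_0 = 3, a_1 = 1 (apply the recurrence for n = 0, 1, 2, 3): a_0 = 3, a_1 = 1, a_2 = -7/2, a_3 = 9/2, a_4 = -101/24, a_5 = 377/120.

a_(n+2) = [-4 (n+1) a_(n+1) - 1 a_n] / ((n+1)(n+2)); check: a_0 = 3, a_1 = 1, a_2 = -7/2, a_3 = 9/2, a_4 = -101/24, a_5 = 377/120


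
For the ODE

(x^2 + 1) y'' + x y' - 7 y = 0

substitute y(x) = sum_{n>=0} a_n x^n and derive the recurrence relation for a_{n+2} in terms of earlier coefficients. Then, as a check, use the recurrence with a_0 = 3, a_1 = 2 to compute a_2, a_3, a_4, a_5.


Substitute y = sum_n a_n x^n.
(1 + 1 x^2) y'' contributes (n+2)(n+1) a_{n+2} + n(n-1) a_n at x^n.
x y'(x) contributes n a_n at x^n.
-7 y(x) contributes -7 a_n at x^n.
Matching x^n: (n+2)(n+1) a_{n+2} + (n(n-1) + n - 7) a_n = 0.
Thus a_{n+2} = (-n(n-1) - n + 7) / ((n+1)(n+2)) * a_n.

Check with a_0 = 3, a_1 = 2 (apply the recurrence for n = 0, 1, 2, 3): a_0 = 3, a_1 = 2, a_2 = 21/2, a_3 = 2, a_4 = 21/8, a_5 = -1/5.

a_(n+2) = (-n(n-1) - n + 7) / ((n+1)(n+2)) * a_n; check: a_0 = 3, a_1 = 2, a_2 = 21/2, a_3 = 2, a_4 = 21/8, a_5 = -1/5


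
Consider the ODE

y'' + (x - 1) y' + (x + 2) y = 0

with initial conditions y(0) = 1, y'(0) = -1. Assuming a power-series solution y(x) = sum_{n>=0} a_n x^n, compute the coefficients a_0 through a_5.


Ansatz: y(x) = sum_{n>=0} a_n x^n, so y'(x) = sum_{n>=1} n a_n x^(n-1) and y''(x) = sum_{n>=2} n(n-1) a_n x^(n-2).
Substitute into P(x) y'' + Q(x) y' + R(x) y = 0 with P(x) = 1, Q(x) = x - 1, R(x) = x + 2, and match powers of x.
Initial conditions: a_0 = 1, a_1 = -1.
Setting the coefficient of each power of x to zero and solving order by order (substituting the coefficients already found):
  x^0: 2 a_2 - a_1 + 2 a_0 = 0  ->  2 a_2 = a_1 - 2 a_0 = -3  ->  a_2 = -3/2
  x^1: 6 a_3 - 2 a_2 + 3 a_1 + a_0 = 0  ->  6 a_3 = 2 a_2 - 3 a_1 - a_0 = -1  ->  a_3 = -1/6
  x^2: 12 a_4 - 3 a_3 + 4 a_2 + a_1 = 0  ->  12 a_4 = 3 a_3 - 4 a_2 - a_1 = 13/2  ->  a_4 = 13/24
  x^3: 20 a_5 - 4 a_4 + 5 a_3 + a_2 = 0  ->  20 a_5 = 4 a_4 - 5 a_3 - a_2 = 9/2  ->  a_5 = 9/40
Truncated series: y(x) = 1 - x - (3/2) x^2 - (1/6) x^3 + (13/24) x^4 + (9/40) x^5 + O(x^6).

a_0 = 1; a_1 = -1; a_2 = -3/2; a_3 = -1/6; a_4 = 13/24; a_5 = 9/40


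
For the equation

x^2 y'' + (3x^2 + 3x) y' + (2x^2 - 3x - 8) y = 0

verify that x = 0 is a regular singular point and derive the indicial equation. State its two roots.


Divide by x^2 to reach normal form y'' + P_1(x) y' + P_2(x) y = 0 with P_1(x) = 3 + 3/x and P_2(x) = 2 - 3/x - 8/x^2.
x = 0 is a singular point because the y'-coefficient 3 + 3/x has a pole at x = 0 and the y-coefficient 2 - 3/x - 8/x^2 has a pole at x = 0.
It is a regular singular point because x P_1(x) = p(x) = 3x + 3 and x^2 P_2(x) = q(x) = 2x^2 - 3x - 8 are polynomials, hence analytic at x = 0.
p(0) = 3,  q(0) = -8.
Indicial equation: r(r-1) + p(0) r + q(0) = 0, i.e. r^2 + (p(0) - 1) r + q(0) = 0, i.e. r^2 + 2 r - 8 = 0.
Discriminant: (2)^2 - 4(-8) = 36, so r = (-2 ± 6)/2.
Solving: r_1 = 2, r_2 = -4.

indicial: r^2 + 2 r - 8 = 0; roots r_1 = 2, r_2 = -4


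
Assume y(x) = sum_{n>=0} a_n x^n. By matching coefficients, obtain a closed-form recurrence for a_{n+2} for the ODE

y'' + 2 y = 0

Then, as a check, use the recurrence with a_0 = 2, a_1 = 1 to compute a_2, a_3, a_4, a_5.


Substitute y = sum_n a_n x^n into y'' + (const) y = 0.
y''(x) = sum_{n>=0} (n+2)(n+1) a_{n+2} x^n.
The ODE becomes sum_n [(n+2)(n+1) a_{n+2} + 2 a_n] x^n = 0.
Setting each coefficient to zero gives the recurrence:
  (n+2)(n+1) a_{n+2} + 2 a_n = 0,
  a_{n+2} = -2 / ((n+1)(n+2)) a_n.

Check with a_0 = 2, a_1 = 1 (apply the recurrence for n = 0, 1, 2, 3): a_0 = 2, a_1 = 1, a_2 = -2, a_3 = -1/3, a_4 = 1/3, a_5 = 1/30.

a_{n+2} = -2/((n+1)(n+2)) * a_n; check: a_0 = 2, a_1 = 1, a_2 = -2, a_3 = -1/3, a_4 = 1/3, a_5 = 1/30


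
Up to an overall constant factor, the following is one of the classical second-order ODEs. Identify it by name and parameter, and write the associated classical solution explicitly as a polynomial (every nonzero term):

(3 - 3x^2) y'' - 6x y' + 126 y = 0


All three coefficients share the factor 3; dividing through by 3 gives  (1 - x^2) y'' - 2x y' + 42 y = 0.
This matches the Legendre equation (1 - x^2) y'' - 2x y' + n(n+1) y = 0 (note the -2x y' term) with n(n+1) = 42, so n = 6; the polynomial solution is P_6(x).
With y = sum_k a_k x^k, matching x^k gives (k+2)(k+1) a_{k+2} = [k(k+1) - n(n+1)] a_k = (k - 6)(k + 7) a_k. The right side vanishes at k = 6, so the series with the parity of 6 terminates at degree 6.
Standard normalization (P_n(1) = 1): leading coefficient (2n)!/(2^n (n!)^2) = 479001600/(64*518400) = 231/16, so a_6 = 231/16. Work downward with a_k = (k+1)(k+2) a_{k+2} / ((k - 6)(k + 7)):
  a_4 = (5)(6)(231/16) / ((4 - 6)(4 + 7)) = (3465/8)/(-22) = -315/16
  a_2 = (3)(4)(-315/16) / ((2 - 6)(2 + 7)) = (-945/4)/(-36) = 105/16
  a_0 = (1)(2)(105/16) / ((0 - 6)(0 + 7)) = (105/8)/(-42) = -5/16
Hence P_6(x) = 231 x^6/16 - 315 x^4/16 + 105 x^2/16 - 5/16.

P_6(x); series = 231 x^6/16 - 315 x^4/16 + 105 x^2/16 - 5/16


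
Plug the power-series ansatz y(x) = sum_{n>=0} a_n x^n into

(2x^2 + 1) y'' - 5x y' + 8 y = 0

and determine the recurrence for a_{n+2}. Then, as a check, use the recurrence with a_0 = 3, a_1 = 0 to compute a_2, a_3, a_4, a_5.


Substitute y = sum_n a_n x^n.
(1 + 2 x^2) y'' contributes (n+2)(n+1) a_{n+2} + 2 n(n-1) a_n at x^n.
-5 x y'(x) contributes -5 n a_n at x^n.
8 y(x) contributes 8 a_n at x^n.
Matching x^n: (n+2)(n+1) a_{n+2} + (2 n(n-1) - 5 n + 8) a_n = 0.
Thus a_{n+2} = (-2 n(n-1) + 5 n - 8) / ((n+1)(n+2)) * a_n.

Check with a_0 = 3, a_1 = 0 (apply the recurrence for n = 0, 1, 2, 3): a_0 = 3, a_1 = 0, a_2 = -12, a_3 = 0, a_4 = 2, a_5 = 0.

a_(n+2) = (-2 n(n-1) + 5 n - 8) / ((n+1)(n+2)) * a_n; check: a_0 = 3, a_1 = 0, a_2 = -12, a_3 = 0, a_4 = 2, a_5 = 0


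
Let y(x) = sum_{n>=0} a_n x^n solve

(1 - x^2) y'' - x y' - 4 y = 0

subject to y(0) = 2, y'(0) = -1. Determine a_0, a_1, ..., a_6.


Ansatz: y(x) = sum_{n>=0} a_n x^n, so y'(x) = sum_{n>=1} n a_n x^(n-1) and y''(x) = sum_{n>=2} n(n-1) a_n x^(n-2).
Substitute into P(x) y'' + Q(x) y' + R(x) y = 0 with P(x) = 1 - x^2, Q(x) = -x, R(x) = -4, and match powers of x.
Initial conditions: a_0 = 2, a_1 = -1.
Setting the coefficient of each power of x to zero and solving order by order (substituting the coefficients already found):
  x^0: 2 a_2 - 4 a_0 = 0  ->  2 a_2 = 4 a_0 = 8  ->  a_2 = 4
  x^1: 6 a_3 - 5 a_1 = 0  ->  6 a_3 = 5 a_1 = -5  ->  a_3 = -5/6
  x^2: 12 a_4 - 8 a_2 = 0  ->  12 a_4 = 8 a_2 = 32  ->  a_4 = 8/3
  x^3: 20 a_5 - 13 a_3 = 0  ->  20 a_5 = 13 a_3 = -65/6  ->  a_5 = -13/24
  x^4: 30 a_6 - 20 a_4 = 0  ->  30 a_6 = 20 a_4 = 160/3  ->  a_6 = 16/9
Truncated series: y(x) = 2 - x + 4 x^2 - (5/6) x^3 + (8/3) x^4 - (13/24) x^5 + (16/9) x^6 + O(x^7).

a_0 = 2; a_1 = -1; a_2 = 4; a_3 = -5/6; a_4 = 8/3; a_5 = -13/24; a_6 = 16/9


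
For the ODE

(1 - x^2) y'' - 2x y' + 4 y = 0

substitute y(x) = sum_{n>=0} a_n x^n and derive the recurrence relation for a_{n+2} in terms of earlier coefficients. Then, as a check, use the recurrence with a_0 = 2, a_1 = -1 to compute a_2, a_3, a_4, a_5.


Substitute y = sum_n a_n x^n.
(1 - 1 x^2) y'' contributes (n+2)(n+1) a_{n+2} - n(n-1) a_n at x^n.
-2 x y'(x) contributes -2 n a_n at x^n.
4 y(x) contributes 4 a_n at x^n.
Matching x^n: (n+2)(n+1) a_{n+2} + (-n(n-1) - 2 n + 4) a_n = 0.
Thus a_{n+2} = (n(n-1) + 2 n - 4) / ((n+1)(n+2)) * a_n.

Check with a_0 = 2, a_1 = -1 (apply the recurrence for n = 0, 1, 2, 3): a_0 = 2, a_1 = -1, a_2 = -4, a_3 = 1/3, a_4 = -2/3, a_5 = 2/15.

a_(n+2) = (n(n-1) + 2 n - 4) / ((n+1)(n+2)) * a_n; check: a_0 = 2, a_1 = -1, a_2 = -4, a_3 = 1/3, a_4 = -2/3, a_5 = 2/15


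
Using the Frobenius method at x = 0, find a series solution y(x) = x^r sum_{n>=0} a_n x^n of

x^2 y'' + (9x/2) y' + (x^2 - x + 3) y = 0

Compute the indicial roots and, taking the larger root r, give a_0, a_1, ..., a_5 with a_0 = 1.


Write in Frobenius form y'' + (p(x)/x) y' + (q(x)/x^2) y = 0:
  p(x) = 9/2,  q(x) = x^2 - x + 3.
Indicial equation: r(r-1) + (9/2) r + (3) = 0 -> roots r_1 = -3/2, r_2 = -2.
Take r = r_1 = -3/2. Let y(x) = x^r sum_{n>=0} a_n x^n with a_0 = 1.
Substitute y = x^r sum a_n x^n and match x^{r+n}. The recurrence is
  D(n) a_n - 1 a_{n-1} + 1 a_{n-2} = 0,  where D(n) = (r+n)(r+n-1) + (9/2)(r+n) + (3).
  a_n = [1 a_{n-1} - 1 a_{n-2}] / D(n).
Since the indicial polynomial factors as (r - r_1)(r - r_2), D(n) = (r_1 + n - r_1)(r_1 + n - r_2) = n(n + 1/2).
Evaluating step by step (a_0 = 1):
  n = 1: D(1) = 1(1 + 1/2) = 3/2; numerator = 1(1) = 1; a_1 = (1)/(3/2) = 2/3
  n = 2: D(2) = 2(2 + 1/2) = 5; numerator = 1(2/3) - 1(1) = -1/3; a_2 = (-1/3)/(5) = -1/15
  n = 3: D(3) = 3(3 + 1/2) = 21/2; numerator = 1(-1/15) - 1(2/3) = -11/15; a_3 = (-11/15)/(21/2) = -22/315
  n = 4: D(4) = 4(4 + 1/2) = 18; numerator = 1(-22/315) - 1(-1/15) = -1/315; a_4 = (-1/315)/(18) = -1/5670
  n = 5: D(5) = 5(5 + 1/2) = 55/2; numerator = 1(-1/5670) - 1(-22/315) = 79/1134; a_5 = (79/1134)/(55/2) = 79/31185

r = -3/2; a_0 = 1; a_1 = 2/3; a_2 = -1/15; a_3 = -22/315; a_4 = -1/5670; a_5 = 79/31185


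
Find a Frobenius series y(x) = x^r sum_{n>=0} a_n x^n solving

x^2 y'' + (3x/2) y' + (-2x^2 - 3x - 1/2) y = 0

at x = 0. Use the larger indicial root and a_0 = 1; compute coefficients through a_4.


Write in Frobenius form y'' + (p(x)/x) y' + (q(x)/x^2) y = 0:
  p(x) = 3/2,  q(x) = -2x^2 - 3x - 1/2.
Indicial equation: r(r-1) + (3/2) r + (-1/2) = 0 -> roots r_1 = 1/2, r_2 = -1.
Take r = r_1 = 1/2. Let y(x) = x^r sum_{n>=0} a_n x^n with a_0 = 1.
Substitute y = x^r sum a_n x^n and match x^{r+n}. The recurrence is
  D(n) a_n - 3 a_{n-1} - 2 a_{n-2} = 0,  where D(n) = (r+n)(r+n-1) + (3/2)(r+n) + (-1/2).
  a_n = [3 a_{n-1} + 2 a_{n-2}] / D(n).
Since the indicial polynomial factors as (r - r_1)(r - r_2), D(n) = (r_1 + n - r_1)(r_1 + n - r_2) = n(n + 3/2).
Evaluating step by step (a_0 = 1):
  n = 1: D(1) = 1(1 + 3/2) = 5/2; numerator = 3(1) = 3; a_1 = (3)/(5/2) = 6/5
  n = 2: D(2) = 2(2 + 3/2) = 7; numerator = 3(6/5) + 2(1) = 28/5; a_2 = (28/5)/(7) = 4/5
  n = 3: D(3) = 3(3 + 3/2) = 27/2; numerator = 3(4/5) + 2(6/5) = 24/5; a_3 = (24/5)/(27/2) = 16/45
  n = 4: D(4) = 4(4 + 3/2) = 22; numerator = 3(16/45) + 2(4/5) = 8/3; a_4 = (8/3)/(22) = 4/33

r = 1/2; a_0 = 1; a_1 = 6/5; a_2 = 4/5; a_3 = 16/45; a_4 = 4/33


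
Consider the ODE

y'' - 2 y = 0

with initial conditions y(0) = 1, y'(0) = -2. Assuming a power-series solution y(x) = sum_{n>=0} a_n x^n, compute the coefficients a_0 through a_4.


Ansatz: y(x) = sum_{n>=0} a_n x^n, so y'(x) = sum_{n>=1} n a_n x^(n-1) and y''(x) = sum_{n>=2} n(n-1) a_n x^(n-2).
Substitute into P(x) y'' + Q(x) y' + R(x) y = 0 with P(x) = 1, Q(x) = 0, R(x) = -2, and match powers of x.
Initial conditions: a_0 = 1, a_1 = -2.
Setting the coefficient of each power of x to zero and solving order by order (substituting the coefficients already found):
  x^0: 2 a_2 - 2 a_0 = 0  ->  2 a_2 = 2 a_0 = 2  ->  a_2 = 1
  x^1: 6 a_3 - 2 a_1 = 0  ->  6 a_3 = 2 a_1 = -4  ->  a_3 = -2/3
  x^2: 12 a_4 - 2 a_2 = 0  ->  12 a_4 = 2 a_2 = 2  ->  a_4 = 1/6
Truncated series: y(x) = 1 - 2 x + x^2 - (2/3) x^3 + (1/6) x^4 + O(x^5).

a_0 = 1; a_1 = -2; a_2 = 1; a_3 = -2/3; a_4 = 1/6


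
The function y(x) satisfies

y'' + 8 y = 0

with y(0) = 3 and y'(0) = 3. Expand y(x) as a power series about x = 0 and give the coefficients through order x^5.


Ansatz: y(x) = sum_{n>=0} a_n x^n, so y'(x) = sum_{n>=1} n a_n x^(n-1) and y''(x) = sum_{n>=2} n(n-1) a_n x^(n-2).
Substitute into P(x) y'' + Q(x) y' + R(x) y = 0 with P(x) = 1, Q(x) = 0, R(x) = 8, and match powers of x.
Initial conditions: a_0 = 3, a_1 = 3.
Setting the coefficient of each power of x to zero and solving order by order (substituting the coefficients already found):
  x^0: 2 a_2 + 8 a_0 = 0  ->  2 a_2 = -8 a_0 = -24  ->  a_2 = -12
  x^1: 6 a_3 + 8 a_1 = 0  ->  6 a_3 = -8 a_1 = -24  ->  a_3 = -4
  x^2: 12 a_4 + 8 a_2 = 0  ->  12 a_4 = -8 a_2 = 96  ->  a_4 = 8
  x^3: 20 a_5 + 8 a_3 = 0  ->  20 a_5 = -8 a_3 = 32  ->  a_5 = 8/5
Truncated series: y(x) = 3 + 3 x - 12 x^2 - 4 x^3 + 8 x^4 + (8/5) x^5 + O(x^6).

a_0 = 3; a_1 = 3; a_2 = -12; a_3 = -4; a_4 = 8; a_5 = 8/5


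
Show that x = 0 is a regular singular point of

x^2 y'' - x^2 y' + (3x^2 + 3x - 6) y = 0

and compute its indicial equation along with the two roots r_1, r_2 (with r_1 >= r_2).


Divide by x^2 to reach normal form y'' + P_1(x) y' + P_2(x) y = 0 with P_1(x) = -1 and P_2(x) = 3 + 3/x - 6/x^2.
x = 0 is a singular point because the y-coefficient 3 + 3/x - 6/x^2 has a pole at x = 0.
It is a regular singular point because x P_1(x) = p(x) = -x and x^2 P_2(x) = q(x) = 3x^2 + 3x - 6 are polynomials, hence analytic at x = 0.
p(0) = 0,  q(0) = -6.
Indicial equation: r(r-1) + p(0) r + q(0) = 0, i.e. r^2 + (p(0) - 1) r + q(0) = 0, i.e. r^2 - 1 r - 6 = 0.
Discriminant: (-1)^2 - 4(-6) = 25, so r = (1 ± 5)/2.
Solving: r_1 = 3, r_2 = -2.

indicial: r^2 - 1 r - 6 = 0; roots r_1 = 3, r_2 = -2


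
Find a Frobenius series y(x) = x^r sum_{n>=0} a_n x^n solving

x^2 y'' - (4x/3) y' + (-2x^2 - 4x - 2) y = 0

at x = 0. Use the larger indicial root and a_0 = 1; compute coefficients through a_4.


Write in Frobenius form y'' + (p(x)/x) y' + (q(x)/x^2) y = 0:
  p(x) = -4/3,  q(x) = -2x^2 - 4x - 2.
Indicial equation: r(r-1) + (-4/3) r + (-2) = 0 -> roots r_1 = 3, r_2 = -2/3.
Take r = r_1 = 3. Let y(x) = x^r sum_{n>=0} a_n x^n with a_0 = 1.
Substitute y = x^r sum a_n x^n and match x^{r+n}. The recurrence is
  D(n) a_n - 4 a_{n-1} - 2 a_{n-2} = 0,  where D(n) = (r+n)(r+n-1) + (-4/3)(r+n) + (-2).
  a_n = [4 a_{n-1} + 2 a_{n-2}] / D(n).
Since the indicial polynomial factors as (r - r_1)(r - r_2), D(n) = (r_1 + n - r_1)(r_1 + n - r_2) = n(n + 11/3).
Evaluating step by step (a_0 = 1):
  n = 1: D(1) = 1(1 + 11/3) = 14/3; numerator = 4(1) = 4; a_1 = (4)/(14/3) = 6/7
  n = 2: D(2) = 2(2 + 11/3) = 34/3; numerator = 4(6/7) + 2(1) = 38/7; a_2 = (38/7)/(34/3) = 57/119
  n = 3: D(3) = 3(3 + 11/3) = 20; numerator = 4(57/119) + 2(6/7) = 432/119; a_3 = (432/119)/(20) = 108/595
  n = 4: D(4) = 4(4 + 11/3) = 92/3; numerator = 4(108/595) + 2(57/119) = 1002/595; a_4 = (1002/595)/(92/3) = 1503/27370

r = 3; a_0 = 1; a_1 = 6/7; a_2 = 57/119; a_3 = 108/595; a_4 = 1503/27370


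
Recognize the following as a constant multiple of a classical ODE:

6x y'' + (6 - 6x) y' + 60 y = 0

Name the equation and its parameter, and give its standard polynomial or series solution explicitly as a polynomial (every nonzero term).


All three coefficients share the factor 6; dividing through by 6 gives  x y'' + (1 - x) y' + 10 y = 0.
This matches the Laguerre equation x y'' + (1 - x) y' + n y = 0 with n = 10; the polynomial solution is L_10(x).
With y = sum_k a_k x^k, matching x^k gives (k+1)k a_{k+1} + (k+1) a_{k+1} - k a_k + n a_k = 0, i.e. (k+1)^2 a_{k+1} = (k - n) a_k = (k - 10) a_k. The right side vanishes at k = 10, so the series terminates at degree 10.
Standard normalization L_n(0) = 1 gives a_0 = 1. Work upward with a_{k+1} = (k - 10) a_k / (k+1)^2:
  a_1 = (0 - 10)(1) / 1^2 = -10/1 = -10
  a_2 = (1 - 10)(-10) / 2^2 = 90/4 = 45/2
  a_3 = (2 - 10)(45/2) / 3^2 = -180/9 = -20
  a_4 = (3 - 10)(-20) / 4^2 = 140/16 = 35/4
  a_5 = (4 - 10)(35/4) / 5^2 = (-105/2)/25 = -21/10
  a_6 = (5 - 10)(-21/10) / 6^2 = (21/2)/36 = 7/24
  a_7 = (6 - 10)(7/24) / 7^2 = (-7/6)/49 = -1/42
  a_8 = (7 - 10)(-1/42) / 8^2 = (1/14)/64 = 1/896
  a_9 = (8 - 10)(1/896) / 9^2 = (-1/448)/81 = -1/36288
  a_10 = (9 - 10)(-1/36288) / 10^2 = (1/36288)/100 = 1/3628800
Hence L_10(x) = x^10/3628800 - x^9/36288 + x^8/896 - x^7/42 + 7 x^6/24 - 21 x^5/10 + 35 x^4/4 - 20 x^3 + 45 x^2/2 - 10 x + 1.

L_10(x); series = x^10/3628800 - x^9/36288 + x^8/896 - x^7/42 + 7 x^6/24 - 21 x^5/10 + 35 x^4/4 - 20 x^3 + 45 x^2/2 - 10 x + 1


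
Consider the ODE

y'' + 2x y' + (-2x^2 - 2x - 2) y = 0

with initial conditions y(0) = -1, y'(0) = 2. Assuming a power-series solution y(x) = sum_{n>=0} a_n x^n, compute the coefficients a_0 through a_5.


Ansatz: y(x) = sum_{n>=0} a_n x^n, so y'(x) = sum_{n>=1} n a_n x^(n-1) and y''(x) = sum_{n>=2} n(n-1) a_n x^(n-2).
Substitute into P(x) y'' + Q(x) y' + R(x) y = 0 with P(x) = 1, Q(x) = 2x, R(x) = -2x^2 - 2x - 2, and match powers of x.
Initial conditions: a_0 = -1, a_1 = 2.
Setting the coefficient of each power of x to zero and solving order by order (substituting the coefficients already found):
  x^0: 2 a_2 - 2 a_0 = 0  ->  2 a_2 = 2 a_0 = -2  ->  a_2 = -1
  x^1: 6 a_3 - 2 a_0 = 0  ->  6 a_3 = 2 a_0 = -2  ->  a_3 = -1/3
  x^2: 12 a_4 + 2 a_2 - 2 a_1 - 2 a_0 = 0  ->  12 a_4 = -2 a_2 + 2 a_1 + 2 a_0 = 4  ->  a_4 = 1/3
  x^3: 20 a_5 + 4 a_3 - 2 a_2 - 2 a_1 = 0  ->  20 a_5 = -4 a_3 + 2 a_2 + 2 a_1 = 10/3  ->  a_5 = 1/6
Truncated series: y(x) = -1 + 2 x - x^2 - (1/3) x^3 + (1/3) x^4 + (1/6) x^5 + O(x^6).

a_0 = -1; a_1 = 2; a_2 = -1; a_3 = -1/3; a_4 = 1/3; a_5 = 1/6


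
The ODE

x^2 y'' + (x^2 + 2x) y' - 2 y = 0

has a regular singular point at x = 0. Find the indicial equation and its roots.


Divide by x^2 to reach normal form y'' + P_1(x) y' + P_2(x) y = 0 with P_1(x) = 1 + 2/x and P_2(x) = -2/x^2.
x = 0 is a singular point because the y'-coefficient 1 + 2/x has a pole at x = 0 and the y-coefficient -2/x^2 has a pole at x = 0.
It is a regular singular point because x P_1(x) = p(x) = x + 2 and x^2 P_2(x) = q(x) = -2 are polynomials, hence analytic at x = 0.
p(0) = 2,  q(0) = -2.
Indicial equation: r(r-1) + p(0) r + q(0) = 0, i.e. r^2 + (p(0) - 1) r + q(0) = 0, i.e. r^2 + 1 r - 2 = 0.
Discriminant: (1)^2 - 4(-2) = 9, so r = (-1 ± 3)/2.
Solving: r_1 = 1, r_2 = -2.

indicial: r^2 + 1 r - 2 = 0; roots r_1 = 1, r_2 = -2


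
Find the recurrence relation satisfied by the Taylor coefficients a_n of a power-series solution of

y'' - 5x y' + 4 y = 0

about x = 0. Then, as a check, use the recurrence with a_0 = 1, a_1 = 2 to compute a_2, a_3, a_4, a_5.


Substitute y = sum_n a_n x^n.
y''(x) has coefficient (n+2)(n+1) a_{n+2} at x^n;
-5 x y'(x) has coefficient -5 n a_n at x^n (shift);
4 y(x) has coefficient 4 a_n at x^n.
Matching x^n: (n+2)(n+1) a_{n+2} + (-5n + 4) a_n = 0.
Thus a_{n+2} = (5n - 4) / ((n+1)(n+2)) * a_n.

Check with a_0 = 1, a_1 = 2 (apply the recurrence for n = 0, 1, 2, 3): a_0 = 1, a_1 = 2, a_2 = -2, a_3 = 1/3, a_4 = -1, a_5 = 11/60.

a_(n+2) = (5n - 4) / ((n+1)(n+2)) * a_n; check: a_0 = 1, a_1 = 2, a_2 = -2, a_3 = 1/3, a_4 = -1, a_5 = 11/60


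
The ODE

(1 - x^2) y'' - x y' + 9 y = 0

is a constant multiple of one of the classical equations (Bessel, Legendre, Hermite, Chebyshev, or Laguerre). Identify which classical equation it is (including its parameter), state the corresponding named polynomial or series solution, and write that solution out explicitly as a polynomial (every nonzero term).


The equation is already in a standard form:  (1 - x^2) y'' - x y' + 9 y = 0.
This matches the Chebyshev equation (1 - x^2) y'' - x y' + n^2 y = 0 (note the -x y' term, not -2x y') with n^2 = 9, so n = 3; the polynomial solution is T_3(x).
With y = sum_k a_k x^k, matching x^k gives (k+2)(k+1) a_{k+2} = (k^2 - n^2) a_k = (k - 3)(k + 3) a_k. The right side vanishes at k = 3, so the series with the parity of 3 terminates at degree 3.
Standard normalization: leading coefficient of T_n is 2^(n-1), so a_3 = 2^2 = 4. Work downward with a_k = (k+1)(k+2) a_{k+2} / ((k - 3)(k + 3)):
  a_1 = (2)(3)(4) / ((1 - 3)(1 + 3)) = 24/(-8) = -3
Hence T_3(x) = 4 x^3 - 3 x.

T_3(x); series = 4 x^3 - 3 x


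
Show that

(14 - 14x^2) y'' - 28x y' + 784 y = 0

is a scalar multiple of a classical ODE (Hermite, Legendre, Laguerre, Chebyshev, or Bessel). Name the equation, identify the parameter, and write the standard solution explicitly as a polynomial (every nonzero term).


All three coefficients share the factor 14; dividing through by 14 gives  (1 - x^2) y'' - 2x y' + 56 y = 0.
This matches the Legendre equation (1 - x^2) y'' - 2x y' + n(n+1) y = 0 (note the -2x y' term) with n(n+1) = 56, so n = 7; the polynomial solution is P_7(x).
With y = sum_k a_k x^k, matching x^k gives (k+2)(k+1) a_{k+2} = [k(k+1) - n(n+1)] a_k = (k - 7)(k + 8) a_k. The right side vanishes at k = 7, so the series with the parity of 7 terminates at degree 7.
Standard normalization (P_n(1) = 1): leading coefficient (2n)!/(2^n (n!)^2) = 87178291200/(128*25401600) = 429/16, so a_7 = 429/16. Work downward with a_k = (k+1)(k+2) a_{k+2} / ((k - 7)(k + 8)):
  a_5 = (6)(7)(429/16) / ((5 - 7)(5 + 8)) = (9009/8)/(-26) = -693/16
  a_3 = (4)(5)(-693/16) / ((3 - 7)(3 + 8)) = (-3465/4)/(-44) = 315/16
  a_1 = (2)(3)(315/16) / ((1 - 7)(1 + 8)) = (945/8)/(-54) = -35/16
Hence P_7(x) = 429 x^7/16 - 693 x^5/16 + 315 x^3/16 - 35 x/16.

P_7(x); series = 429 x^7/16 - 693 x^5/16 + 315 x^3/16 - 35 x/16


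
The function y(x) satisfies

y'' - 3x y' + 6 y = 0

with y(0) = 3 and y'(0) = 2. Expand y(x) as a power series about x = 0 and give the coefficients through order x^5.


Ansatz: y(x) = sum_{n>=0} a_n x^n, so y'(x) = sum_{n>=1} n a_n x^(n-1) and y''(x) = sum_{n>=2} n(n-1) a_n x^(n-2).
Substitute into P(x) y'' + Q(x) y' + R(x) y = 0 with P(x) = 1, Q(x) = -3x, R(x) = 6, and match powers of x.
Initial conditions: a_0 = 3, a_1 = 2.
Setting the coefficient of each power of x to zero and solving order by order (substituting the coefficients already found):
  x^0: 2 a_2 + 6 a_0 = 0  ->  2 a_2 = -6 a_0 = -18  ->  a_2 = -9
  x^1: 6 a_3 + 3 a_1 = 0  ->  6 a_3 = -3 a_1 = -6  ->  a_3 = -1
  x^2: 12 a_4 = 0  ->  a_4 = 0
  x^3: 20 a_5 - 3 a_3 = 0  ->  20 a_5 = 3 a_3 = -3  ->  a_5 = -3/20
Truncated series: y(x) = 3 + 2 x - 9 x^2 - x^3 - (3/20) x^5 + O(x^6).

a_0 = 3; a_1 = 2; a_2 = -9; a_3 = -1; a_4 = 0; a_5 = -3/20


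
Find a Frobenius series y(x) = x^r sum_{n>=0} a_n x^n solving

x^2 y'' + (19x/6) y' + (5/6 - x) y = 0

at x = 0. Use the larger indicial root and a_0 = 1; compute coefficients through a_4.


Write in Frobenius form y'' + (p(x)/x) y' + (q(x)/x^2) y = 0:
  p(x) = 19/6,  q(x) = 5/6 - x.
Indicial equation: r(r-1) + (19/6) r + (5/6) = 0 -> roots r_1 = -1/2, r_2 = -5/3.
Take r = r_1 = -1/2. Let y(x) = x^r sum_{n>=0} a_n x^n with a_0 = 1.
Substitute y = x^r sum a_n x^n and match x^{r+n}. The recurrence is
  D(n) a_n - 1 a_{n-1} = 0,  where D(n) = (r+n)(r+n-1) + (19/6)(r+n) + (5/6).
  a_n = 1 / D(n) * a_{n-1}.
Since the indicial polynomial factors as (r - r_1)(r - r_2), D(n) = (r_1 + n - r_1)(r_1 + n - r_2) = n(n + 7/6).
Evaluating step by step (a_0 = 1):
  n = 1: D(1) = 1(1 + 7/6) = 13/6; numerator = 1(1) = 1; a_1 = (1)/(13/6) = 6/13
  n = 2: D(2) = 2(2 + 7/6) = 19/3; numerator = 1(6/13) = 6/13; a_2 = (6/13)/(19/3) = 18/247
  n = 3: D(3) = 3(3 + 7/6) = 25/2; numerator = 1(18/247) = 18/247; a_3 = (18/247)/(25/2) = 36/6175
  n = 4: D(4) = 4(4 + 7/6) = 62/3; numerator = 1(36/6175) = 36/6175; a_4 = (36/6175)/(62/3) = 54/191425

r = -1/2; a_0 = 1; a_1 = 6/13; a_2 = 18/247; a_3 = 36/6175; a_4 = 54/191425


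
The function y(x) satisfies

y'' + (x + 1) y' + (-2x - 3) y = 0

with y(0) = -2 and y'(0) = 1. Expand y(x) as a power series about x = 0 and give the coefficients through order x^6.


Ansatz: y(x) = sum_{n>=0} a_n x^n, so y'(x) = sum_{n>=1} n a_n x^(n-1) and y''(x) = sum_{n>=2} n(n-1) a_n x^(n-2).
Substitute into P(x) y'' + Q(x) y' + R(x) y = 0 with P(x) = 1, Q(x) = x + 1, R(x) = -2x - 3, and match powers of x.
Initial conditions: a_0 = -2, a_1 = 1.
Setting the coefficient of each power of x to zero and solving order by order (substituting the coefficients already found):
  x^0: 2 a_2 + a_1 - 3 a_0 = 0  ->  2 a_2 = -a_1 + 3 a_0 = -7  ->  a_2 = -7/2
  x^1: 6 a_3 + 2 a_2 - 2 a_1 - 2 a_0 = 0  ->  6 a_3 = -2 a_2 + 2 a_1 + 2 a_0 = 5  ->  a_3 = 5/6
  x^2: 12 a_4 + 3 a_3 - a_2 - 2 a_1 = 0  ->  12 a_4 = -3 a_3 + a_2 + 2 a_1 = -4  ->  a_4 = -1/3
  x^3: 20 a_5 + 4 a_4 - 2 a_2 = 0  ->  20 a_5 = -4 a_4 + 2 a_2 = -17/3  ->  a_5 = -17/60
  x^4: 30 a_6 + 5 a_5 + a_4 - 2 a_3 = 0  ->  30 a_6 = -5 a_5 - a_4 + 2 a_3 = 41/12  ->  a_6 = 41/360
Truncated series: y(x) = -2 + x - (7/2) x^2 + (5/6) x^3 - (1/3) x^4 - (17/60) x^5 + (41/360) x^6 + O(x^7).

a_0 = -2; a_1 = 1; a_2 = -7/2; a_3 = 5/6; a_4 = -1/3; a_5 = -17/60; a_6 = 41/360


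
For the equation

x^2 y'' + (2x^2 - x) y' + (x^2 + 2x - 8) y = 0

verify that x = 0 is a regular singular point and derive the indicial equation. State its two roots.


Divide by x^2 to reach normal form y'' + P_1(x) y' + P_2(x) y = 0 with P_1(x) = 2 - 1/x and P_2(x) = 1 + 2/x - 8/x^2.
x = 0 is a singular point because the y'-coefficient 2 - 1/x has a pole at x = 0 and the y-coefficient 1 + 2/x - 8/x^2 has a pole at x = 0.
It is a regular singular point because x P_1(x) = p(x) = 2x - 1 and x^2 P_2(x) = q(x) = x^2 + 2x - 8 are polynomials, hence analytic at x = 0.
p(0) = -1,  q(0) = -8.
Indicial equation: r(r-1) + p(0) r + q(0) = 0, i.e. r^2 + (p(0) - 1) r + q(0) = 0, i.e. r^2 - 2 r - 8 = 0.
Discriminant: (-2)^2 - 4(-8) = 36, so r = (2 ± 6)/2.
Solving: r_1 = 4, r_2 = -2.

indicial: r^2 - 2 r - 8 = 0; roots r_1 = 4, r_2 = -2


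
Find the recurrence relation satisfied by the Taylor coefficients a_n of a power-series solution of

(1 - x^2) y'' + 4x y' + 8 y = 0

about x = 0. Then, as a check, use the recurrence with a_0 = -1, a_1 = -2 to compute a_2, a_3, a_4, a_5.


Substitute y = sum_n a_n x^n.
(1 - 1 x^2) y'' contributes (n+2)(n+1) a_{n+2} - n(n-1) a_n at x^n.
4 x y'(x) contributes 4 n a_n at x^n.
8 y(x) contributes 8 a_n at x^n.
Matching x^n: (n+2)(n+1) a_{n+2} + (-n(n-1) + 4 n + 8) a_n = 0.
Thus a_{n+2} = (n(n-1) - 4 n - 8) / ((n+1)(n+2)) * a_n.

Check with a_0 = -1, a_1 = -2 (apply the recurrence for n = 0, 1, 2, 3): a_0 = -1, a_1 = -2, a_2 = 4, a_3 = 4, a_4 = -14/3, a_5 = -14/5.

a_(n+2) = (n(n-1) - 4 n - 8) / ((n+1)(n+2)) * a_n; check: a_0 = -1, a_1 = -2, a_2 = 4, a_3 = 4, a_4 = -14/3, a_5 = -14/5


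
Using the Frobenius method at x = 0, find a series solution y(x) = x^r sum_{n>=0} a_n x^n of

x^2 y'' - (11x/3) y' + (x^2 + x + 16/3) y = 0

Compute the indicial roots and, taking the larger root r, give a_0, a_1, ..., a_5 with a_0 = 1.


Write in Frobenius form y'' + (p(x)/x) y' + (q(x)/x^2) y = 0:
  p(x) = -11/3,  q(x) = x^2 + x + 16/3.
Indicial equation: r(r-1) + (-11/3) r + (16/3) = 0 -> roots r_1 = 8/3, r_2 = 2.
Take r = r_1 = 8/3. Let y(x) = x^r sum_{n>=0} a_n x^n with a_0 = 1.
Substitute y = x^r sum a_n x^n and match x^{r+n}. The recurrence is
  D(n) a_n + 1 a_{n-1} + 1 a_{n-2} = 0,  where D(n) = (r+n)(r+n-1) + (-11/3)(r+n) + (16/3).
  a_n = [-1 a_{n-1} - 1 a_{n-2}] / D(n).
Since the indicial polynomial factors as (r - r_1)(r - r_2), D(n) = (r_1 + n - r_1)(r_1 + n - r_2) = n(n + 2/3).
Evaluating step by step (a_0 = 1):
  n = 1: D(1) = 1(1 + 2/3) = 5/3; numerator = -1(1) = -1; a_1 = (-1)/(5/3) = -3/5
  n = 2: D(2) = 2(2 + 2/3) = 16/3; numerator = -1(-3/5) - 1(1) = -2/5; a_2 = (-2/5)/(16/3) = -3/40
  n = 3: D(3) = 3(3 + 2/3) = 11; numerator = -1(-3/40) - 1(-3/5) = 27/40; a_3 = (27/40)/(11) = 27/440
  n = 4: D(4) = 4(4 + 2/3) = 56/3; numerator = -1(27/440) - 1(-3/40) = 3/220; a_4 = (3/220)/(56/3) = 9/12320
  n = 5: D(5) = 5(5 + 2/3) = 85/3; numerator = -1(9/12320) - 1(27/440) = -153/2464; a_5 = (-153/2464)/(85/3) = -27/12320

r = 8/3; a_0 = 1; a_1 = -3/5; a_2 = -3/40; a_3 = 27/440; a_4 = 9/12320; a_5 = -27/12320


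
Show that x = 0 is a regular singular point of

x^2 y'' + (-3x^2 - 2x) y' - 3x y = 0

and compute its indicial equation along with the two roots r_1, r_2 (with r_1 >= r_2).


Divide by x^2 to reach normal form y'' + P_1(x) y' + P_2(x) y = 0 with P_1(x) = -3 - 2/x and P_2(x) = -3/x.
x = 0 is a singular point because the y'-coefficient -3 - 2/x has a pole at x = 0 and the y-coefficient -3/x has a pole at x = 0.
It is a regular singular point because x P_1(x) = p(x) = -3x - 2 and x^2 P_2(x) = q(x) = -3x are polynomials, hence analytic at x = 0.
p(0) = -2,  q(0) = 0.
Indicial equation: r(r-1) + p(0) r + q(0) = 0, i.e. r^2 + (p(0) - 1) r + q(0) = 0, i.e. r^2 - 3 r = 0.
Discriminant: (-3)^2 - 4(0) = 9, so r = (3 ± 3)/2.
Solving: r_1 = 3, r_2 = 0.

indicial: r^2 - 3 r = 0; roots r_1 = 3, r_2 = 0


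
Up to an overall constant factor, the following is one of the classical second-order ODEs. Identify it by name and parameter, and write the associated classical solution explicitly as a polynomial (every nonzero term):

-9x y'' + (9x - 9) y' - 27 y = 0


All three coefficients share the factor -9; dividing through by -9 gives  x y'' + (1 - x) y' + 3 y = 0.
This matches the Laguerre equation x y'' + (1 - x) y' + n y = 0 with n = 3; the polynomial solution is L_3(x).
With y = sum_k a_k x^k, matching x^k gives (k+1)k a_{k+1} + (k+1) a_{k+1} - k a_k + n a_k = 0, i.e. (k+1)^2 a_{k+1} = (k - n) a_k = (k - 3) a_k. The right side vanishes at k = 3, so the series terminates at degree 3.
Standard normalization L_n(0) = 1 gives a_0 = 1. Work upward with a_{k+1} = (k - 3) a_k / (k+1)^2:
  a_1 = (0 - 3)(1) / 1^2 = -3/1 = -3
  a_2 = (1 - 3)(-3) / 2^2 = 6/4 = 3/2
  a_3 = (2 - 3)(3/2) / 3^2 = (-3/2)/9 = -1/6
Hence L_3(x) = -x^3/6 + 3 x^2/2 - 3 x + 1.

L_3(x); series = -x^3/6 + 3 x^2/2 - 3 x + 1


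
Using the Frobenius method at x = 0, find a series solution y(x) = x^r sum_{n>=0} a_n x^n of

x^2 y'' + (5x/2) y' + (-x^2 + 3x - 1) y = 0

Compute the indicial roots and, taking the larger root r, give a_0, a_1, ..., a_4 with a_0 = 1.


Write in Frobenius form y'' + (p(x)/x) y' + (q(x)/x^2) y = 0:
  p(x) = 5/2,  q(x) = -x^2 + 3x - 1.
Indicial equation: r(r-1) + (5/2) r + (-1) = 0 -> roots r_1 = 1/2, r_2 = -2.
Take r = r_1 = 1/2. Let y(x) = x^r sum_{n>=0} a_n x^n with a_0 = 1.
Substitute y = x^r sum a_n x^n and match x^{r+n}. The recurrence is
  D(n) a_n + 3 a_{n-1} - 1 a_{n-2} = 0,  where D(n) = (r+n)(r+n-1) + (5/2)(r+n) + (-1).
  a_n = [-3 a_{n-1} + 1 a_{n-2}] / D(n).
Since the indicial polynomial factors as (r - r_1)(r - r_2), D(n) = (r_1 + n - r_1)(r_1 + n - r_2) = n(n + 5/2).
Evaluating step by step (a_0 = 1):
  n = 1: D(1) = 1(1 + 5/2) = 7/2; numerator = -3(1) = -3; a_1 = (-3)/(7/2) = -6/7
  n = 2: D(2) = 2(2 + 5/2) = 9; numerator = -3(-6/7) + 1(1) = 25/7; a_2 = (25/7)/(9) = 25/63
  n = 3: D(3) = 3(3 + 5/2) = 33/2; numerator = -3(25/63) + 1(-6/7) = -43/21; a_3 = (-43/21)/(33/2) = -86/693
  n = 4: D(4) = 4(4 + 5/2) = 26; numerator = -3(-86/693) + 1(25/63) = 533/693; a_4 = (533/693)/(26) = 41/1386

r = 1/2; a_0 = 1; a_1 = -6/7; a_2 = 25/63; a_3 = -86/693; a_4 = 41/1386


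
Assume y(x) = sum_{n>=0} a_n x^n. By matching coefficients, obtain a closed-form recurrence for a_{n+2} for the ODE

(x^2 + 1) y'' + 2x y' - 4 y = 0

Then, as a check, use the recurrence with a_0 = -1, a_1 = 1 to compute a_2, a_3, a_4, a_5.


Substitute y = sum_n a_n x^n.
(1 + 1 x^2) y'' contributes (n+2)(n+1) a_{n+2} + n(n-1) a_n at x^n.
2 x y'(x) contributes 2 n a_n at x^n.
-4 y(x) contributes -4 a_n at x^n.
Matching x^n: (n+2)(n+1) a_{n+2} + (n(n-1) + 2 n - 4) a_n = 0.
Thus a_{n+2} = (-n(n-1) - 2 n + 4) / ((n+1)(n+2)) * a_n.

Check with a_0 = -1, a_1 = 1 (apply the recurrence for n = 0, 1, 2, 3): a_0 = -1, a_1 = 1, a_2 = -2, a_3 = 1/3, a_4 = 1/3, a_5 = -2/15.

a_(n+2) = (-n(n-1) - 2 n + 4) / ((n+1)(n+2)) * a_n; check: a_0 = -1, a_1 = 1, a_2 = -2, a_3 = 1/3, a_4 = 1/3, a_5 = -2/15
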